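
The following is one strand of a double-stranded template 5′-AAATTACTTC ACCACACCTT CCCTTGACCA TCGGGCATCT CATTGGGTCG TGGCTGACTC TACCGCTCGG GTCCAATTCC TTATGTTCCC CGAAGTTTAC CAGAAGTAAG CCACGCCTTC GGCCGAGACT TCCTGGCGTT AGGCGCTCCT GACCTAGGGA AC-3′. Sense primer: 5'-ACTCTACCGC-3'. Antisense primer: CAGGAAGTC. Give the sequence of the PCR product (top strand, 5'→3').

Scanning the template, ACTCTACCGC occurs at positions 57–66; this primer anneals to the bottom strand there with its 3' end pointing downstream.
Reverse complement of the reverse primer: GACTTCCTG. This occurs on the top strand at positions 127–135.
The product is the template from position 57 through 135 (79 bp).

5'-ACTCTACCGCTCGGGTCCAATTCCTTATGTTCCCCGAAGTTTACCAGAAGTAAGCCACGCCTTCGGCCGAGACTTCCTG-3'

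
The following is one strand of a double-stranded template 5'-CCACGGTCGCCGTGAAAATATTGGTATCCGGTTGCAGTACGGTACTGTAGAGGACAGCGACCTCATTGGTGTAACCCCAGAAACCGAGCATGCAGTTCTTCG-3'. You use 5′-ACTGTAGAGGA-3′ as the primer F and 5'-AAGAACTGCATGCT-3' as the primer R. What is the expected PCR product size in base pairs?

57 bp

Forward primer ACTGTAGAGGA is found on the top strand at positions 44–54.
The reverse primer's reverse complement is AGCATGCAGTTCTT, which matches the template at positions 87–100.
Amplicon spans positions 44–100: 57 bp.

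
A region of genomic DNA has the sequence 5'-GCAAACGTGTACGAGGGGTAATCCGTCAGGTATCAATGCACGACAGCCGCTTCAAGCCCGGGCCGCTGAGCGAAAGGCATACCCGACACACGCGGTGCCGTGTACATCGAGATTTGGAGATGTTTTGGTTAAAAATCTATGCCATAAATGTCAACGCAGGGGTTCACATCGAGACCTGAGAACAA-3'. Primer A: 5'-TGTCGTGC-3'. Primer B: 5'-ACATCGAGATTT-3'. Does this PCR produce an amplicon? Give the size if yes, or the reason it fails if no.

Primer A (TGTCGTGC) has reverse complement GCACGACA, which matches the top strand at positions 38–45; primer A anneals to the top strand there with its 3' end pointing upstream toward position 38.
Primer B (ACATCGAGATTT) matches the top strand directly at positions 104–115; it anneals to the bottom strand with its 3' end pointing downstream toward position 115.
The 3' ends diverge (primer A extends toward position 1, primer B toward position 185), so the primers never converge on a shared product.

No product — the primers' 3' ends point away from each other.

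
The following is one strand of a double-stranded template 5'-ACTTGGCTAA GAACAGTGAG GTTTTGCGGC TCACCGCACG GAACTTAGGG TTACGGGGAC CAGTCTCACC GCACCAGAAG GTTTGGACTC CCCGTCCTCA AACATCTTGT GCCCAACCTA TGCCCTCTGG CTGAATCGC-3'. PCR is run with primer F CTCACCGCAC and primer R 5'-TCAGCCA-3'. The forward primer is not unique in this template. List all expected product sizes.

The forward primer CTCACCGCAC matches the top strand at positions 30–39, 65–74.
The reverse primer's reverse complement is TGGCTGA, matching at positions 128–134.
Each forward site pairs with the reverse site to give a product ending at position 134: sizes 105, 70 bp.

105 bp, 70 bp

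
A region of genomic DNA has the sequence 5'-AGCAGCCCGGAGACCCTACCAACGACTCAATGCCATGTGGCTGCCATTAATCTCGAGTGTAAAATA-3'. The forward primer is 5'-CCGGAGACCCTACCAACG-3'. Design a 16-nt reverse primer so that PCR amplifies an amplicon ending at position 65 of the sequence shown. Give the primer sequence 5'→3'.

The forward primer binds at positions 7–24; the product's 3' end on the top strand is position 65.
The reverse primer anneals to the top strand over positions 50–65, i.e. to ATCTCGAGTGTAAAAT.
Its sequence written 5'→3' is the reverse complement: ATTTTACACTCGAGAT.

5'-ATTTTACACTCGAGAT-3'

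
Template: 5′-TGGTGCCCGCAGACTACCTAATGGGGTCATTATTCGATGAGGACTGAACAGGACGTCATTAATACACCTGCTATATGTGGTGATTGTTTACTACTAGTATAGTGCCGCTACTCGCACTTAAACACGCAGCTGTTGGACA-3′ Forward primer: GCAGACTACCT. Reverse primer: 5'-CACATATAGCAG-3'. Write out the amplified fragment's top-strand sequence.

5'-GCAGACTACCTAATGGGGTCATTATTCGATGAGGACTGAACAGGACGTCATTAATACACCTGCTATATGTG-3'

Scanning the template, GCAGACTACCT occurs at positions 9–19; this primer anneals to the bottom strand there with its 3' end pointing downstream.
Taking the reverse complement of CACATATAGCAG gives CTGCTATATGTG, found at positions 68–79 on the template; the primer anneals here to the top strand with its 3' end pointing upstream.
The product is the template from position 9 through 79 (71 bp).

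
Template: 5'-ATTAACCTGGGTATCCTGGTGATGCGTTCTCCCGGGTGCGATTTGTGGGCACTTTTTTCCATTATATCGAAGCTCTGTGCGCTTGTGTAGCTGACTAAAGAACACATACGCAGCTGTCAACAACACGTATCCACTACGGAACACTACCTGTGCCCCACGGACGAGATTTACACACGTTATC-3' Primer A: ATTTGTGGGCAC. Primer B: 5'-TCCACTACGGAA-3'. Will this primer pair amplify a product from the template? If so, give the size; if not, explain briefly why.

Primer A (ATTTGTGGGCAC) matches the top strand at positions 41–52 (3' end points downstream).
Primer B (TCCACTACGGAA) also matches the top strand directly, at positions 130–141 — its reverse complement TTCCGTAGTGGA is not present.
Both primers anneal to the bottom strand with 3' ends pointing the same way, so neither can prime synthesis back toward the other.

No product — both primers anneal to the same strand and extend in the same direction.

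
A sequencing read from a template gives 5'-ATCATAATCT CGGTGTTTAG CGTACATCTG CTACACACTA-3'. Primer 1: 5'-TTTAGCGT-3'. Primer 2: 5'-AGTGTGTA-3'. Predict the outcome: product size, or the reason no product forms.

Primer 1 (TTTAGCGT) matches the top strand at positions 16–23; it acts as a forward primer.
Primer 2's reverse complement is TACACACT, matching the top strand at positions 32–39; it acts as a reverse primer.
The 3' ends face each other across positions 16–39, giving a 24 bp product.

Yes — a 24 bp product.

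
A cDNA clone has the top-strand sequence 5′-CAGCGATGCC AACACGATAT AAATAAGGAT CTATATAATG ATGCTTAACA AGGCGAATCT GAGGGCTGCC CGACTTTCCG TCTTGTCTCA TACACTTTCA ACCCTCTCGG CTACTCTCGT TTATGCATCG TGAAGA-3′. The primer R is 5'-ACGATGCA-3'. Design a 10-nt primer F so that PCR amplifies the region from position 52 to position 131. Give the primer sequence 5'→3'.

The reverse primer's reverse complement TGCATCGT matches the template at positions 124–131; the product starts at position 52.
The forward primer is identical to the top strand over positions 52–61: GGCGAATCTG.

5'-GGCGAATCTG-3'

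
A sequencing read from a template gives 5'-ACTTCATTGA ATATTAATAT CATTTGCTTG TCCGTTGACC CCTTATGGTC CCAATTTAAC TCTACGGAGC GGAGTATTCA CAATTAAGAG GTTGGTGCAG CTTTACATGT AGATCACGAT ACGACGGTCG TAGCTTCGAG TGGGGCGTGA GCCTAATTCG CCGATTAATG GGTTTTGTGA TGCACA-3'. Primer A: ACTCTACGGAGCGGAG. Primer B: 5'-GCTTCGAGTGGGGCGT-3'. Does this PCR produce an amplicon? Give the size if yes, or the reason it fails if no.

Primer A (ACTCTACGGAGCGGAG) matches the top strand at positions 59–74 (3' end points downstream).
Primer B (GCTTCGAGTGGGGCGT) also matches the top strand directly, at positions 133–148 — its reverse complement ACGCCCCACTCGAAGC is not present.
Both primers anneal to the bottom strand with 3' ends pointing the same way, so neither can prime synthesis back toward the other.

No product — both primers anneal to the same strand and extend in the same direction.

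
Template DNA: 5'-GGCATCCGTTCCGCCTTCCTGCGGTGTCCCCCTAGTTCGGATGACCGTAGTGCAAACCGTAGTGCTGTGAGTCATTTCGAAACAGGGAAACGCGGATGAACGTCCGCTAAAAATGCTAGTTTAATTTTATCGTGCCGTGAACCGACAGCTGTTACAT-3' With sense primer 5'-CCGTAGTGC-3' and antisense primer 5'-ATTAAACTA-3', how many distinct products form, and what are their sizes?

Two products: 81 bp, 69 bp

The forward primer CCGTAGTGC matches the top strand at positions 45–53, 57–65.
The reverse primer's reverse complement is TAGTTTAAT, matching at positions 117–125.
Each forward site pairs with the reverse site to give a product ending at position 125: sizes 81, 69 bp.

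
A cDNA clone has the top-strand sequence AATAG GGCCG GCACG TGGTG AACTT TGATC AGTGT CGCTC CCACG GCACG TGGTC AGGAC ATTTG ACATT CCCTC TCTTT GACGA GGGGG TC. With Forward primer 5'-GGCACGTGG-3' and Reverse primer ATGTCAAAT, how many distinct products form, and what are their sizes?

The forward primer GGCACGTGG matches the top strand at positions 10–18, 45–53.
The reverse primer's reverse complement is ATTTGACAT, matching at positions 61–69.
Each forward site pairs with the reverse site to give a product ending at position 69: sizes 60, 25 bp.

Two products: 60 bp, 25 bp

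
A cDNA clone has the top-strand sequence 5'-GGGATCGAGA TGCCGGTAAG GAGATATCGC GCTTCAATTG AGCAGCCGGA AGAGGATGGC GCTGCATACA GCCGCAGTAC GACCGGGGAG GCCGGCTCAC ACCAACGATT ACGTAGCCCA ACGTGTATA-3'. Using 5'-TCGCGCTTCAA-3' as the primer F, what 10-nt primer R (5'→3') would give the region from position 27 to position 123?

5'-CGTTGGGCTA-3'

The product's 3' end on the top strand is position 123.
The reverse primer anneals to the top strand over positions 114–123, i.e. to TAGCCCAACG.
Its sequence written 5'→3' is the reverse complement: CGTTGGGCTA.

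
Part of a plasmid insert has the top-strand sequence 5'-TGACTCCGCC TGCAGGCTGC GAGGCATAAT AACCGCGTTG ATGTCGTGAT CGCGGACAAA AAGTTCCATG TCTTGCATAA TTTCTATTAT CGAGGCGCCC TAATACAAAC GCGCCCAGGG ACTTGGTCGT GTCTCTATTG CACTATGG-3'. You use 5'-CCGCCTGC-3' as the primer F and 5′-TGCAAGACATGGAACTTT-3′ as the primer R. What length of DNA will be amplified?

Forward primer CCGCCTGC is found on the top strand at positions 6–13.
The reverse primer's reverse complement is AAAGTTCCATGTCTTGCA, which matches the template at positions 60–77.
The product runs from position 6 to position 77, so its length is 77 − 6 + 1 = 72 bp.

72 bp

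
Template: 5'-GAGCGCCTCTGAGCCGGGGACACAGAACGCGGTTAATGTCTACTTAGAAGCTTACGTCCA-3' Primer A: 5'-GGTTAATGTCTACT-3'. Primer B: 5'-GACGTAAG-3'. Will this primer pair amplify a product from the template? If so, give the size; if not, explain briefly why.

Yes — a 28 bp product.

Primer A (GGTTAATGTCTACT) matches the top strand at positions 31–44; it acts as a forward primer.
Primer B's reverse complement is CTTACGTC, matching the top strand at positions 51–58; it acts as a reverse primer.
The 3' ends face each other across positions 31–58, giving a 28 bp product.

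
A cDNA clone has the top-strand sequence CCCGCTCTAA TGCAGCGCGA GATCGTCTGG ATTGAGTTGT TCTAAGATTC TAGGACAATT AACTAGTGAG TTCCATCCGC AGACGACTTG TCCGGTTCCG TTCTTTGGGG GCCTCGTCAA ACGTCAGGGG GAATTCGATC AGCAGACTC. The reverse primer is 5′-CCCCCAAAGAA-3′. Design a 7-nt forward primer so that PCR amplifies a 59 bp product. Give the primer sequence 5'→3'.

5'-GGACAAT-3'

The reverse primer's reverse complement TTCTTTGGGGG matches the template at positions 101–111, so the product ends at position 111.
A 59 bp product then starts at position 111 − 59 + 1 = 53.
The forward primer is identical to the top strand there: GGACAAT.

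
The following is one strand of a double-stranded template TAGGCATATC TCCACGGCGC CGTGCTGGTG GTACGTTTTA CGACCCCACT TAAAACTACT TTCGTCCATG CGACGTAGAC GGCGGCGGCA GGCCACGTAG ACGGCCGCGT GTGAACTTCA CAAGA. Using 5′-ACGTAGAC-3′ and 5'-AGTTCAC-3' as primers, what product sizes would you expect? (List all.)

The forward primer ACGTAGAC matches the top strand at positions 73–80, 95–102.
The reverse primer's reverse complement is GTGAACT, matching at positions 111–117.
Each forward site pairs with the reverse site to give a product ending at position 117: sizes 45, 23 bp.

45 bp, 23 bp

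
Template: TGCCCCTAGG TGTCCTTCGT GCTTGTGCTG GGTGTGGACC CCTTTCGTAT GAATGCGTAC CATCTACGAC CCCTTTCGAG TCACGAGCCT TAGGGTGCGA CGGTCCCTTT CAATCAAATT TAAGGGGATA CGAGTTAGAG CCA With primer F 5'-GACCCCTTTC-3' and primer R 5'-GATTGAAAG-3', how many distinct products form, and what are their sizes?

The forward primer GACCCCTTTC matches the top strand at positions 37–46, 68–77.
The reverse primer's reverse complement is CTTTCAATC, matching at positions 107–115.
Each forward site pairs with the reverse site to give a product ending at position 115: sizes 79, 48 bp.

Two products: 79 bp, 48 bp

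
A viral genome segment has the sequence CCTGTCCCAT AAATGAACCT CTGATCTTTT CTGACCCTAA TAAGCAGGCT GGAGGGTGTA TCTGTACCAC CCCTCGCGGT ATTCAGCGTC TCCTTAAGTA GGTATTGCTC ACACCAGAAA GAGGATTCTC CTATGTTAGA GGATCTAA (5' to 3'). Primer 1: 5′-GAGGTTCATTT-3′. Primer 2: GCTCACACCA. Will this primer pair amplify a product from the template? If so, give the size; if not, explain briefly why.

No product — the primers' 3' ends point away from each other.

Primer 1 (GAGGTTCATTT) has reverse complement AAATGAACCTC, which matches the top strand at positions 11–21; primer 1 anneals to the top strand there with its 3' end pointing upstream toward position 11.
Primer 2 (GCTCACACCA) matches the top strand directly at positions 107–116; it anneals to the bottom strand with its 3' end pointing downstream toward position 116.
The 3' ends diverge (primer 1 extends toward position 1, primer 2 toward position 148), so the primers never converge on a shared product.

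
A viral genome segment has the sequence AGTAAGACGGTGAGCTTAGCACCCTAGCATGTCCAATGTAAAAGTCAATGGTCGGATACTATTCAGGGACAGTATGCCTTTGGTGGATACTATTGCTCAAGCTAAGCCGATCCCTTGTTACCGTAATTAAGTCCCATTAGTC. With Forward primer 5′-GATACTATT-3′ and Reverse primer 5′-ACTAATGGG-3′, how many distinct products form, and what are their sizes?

The forward primer GATACTATT matches the top strand at positions 55–63, 86–94.
The reverse primer's reverse complement is CCCATTAGT, matching at positions 133–141.
Each forward site pairs with the reverse site to give a product ending at position 141: sizes 87, 56 bp.

Two products: 87 bp, 56 bp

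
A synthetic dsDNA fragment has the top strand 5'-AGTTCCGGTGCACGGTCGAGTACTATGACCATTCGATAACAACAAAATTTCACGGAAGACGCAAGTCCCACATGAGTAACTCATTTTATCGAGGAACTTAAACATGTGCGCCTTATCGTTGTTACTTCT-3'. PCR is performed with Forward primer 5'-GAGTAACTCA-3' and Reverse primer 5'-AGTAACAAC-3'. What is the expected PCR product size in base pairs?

The forward primer matches the template at positions 74–83.
Taking the reverse complement of AGTAACAAC gives GTTGTTACT, found at positions 118–126 on the template; the primer anneals here to the top strand with its 3' end pointing upstream.
Product length = (reverse-primer end) − (forward-primer start) + 1 = 126 − 74 + 1 = 53 bp.

53 bp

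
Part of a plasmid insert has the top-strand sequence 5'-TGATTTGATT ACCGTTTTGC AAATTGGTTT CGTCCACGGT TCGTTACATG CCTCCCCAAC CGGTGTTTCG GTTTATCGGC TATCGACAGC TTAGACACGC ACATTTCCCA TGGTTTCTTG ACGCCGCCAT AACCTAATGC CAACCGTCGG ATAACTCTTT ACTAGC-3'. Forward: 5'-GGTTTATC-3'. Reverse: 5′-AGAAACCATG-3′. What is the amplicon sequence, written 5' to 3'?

5'-GGTTTATCGGCTATCGACAGCTTAGACACGCACATTTCCCATGGTTTCT-3'

Forward primer GGTTTATC is found on the top strand at positions 70–77.
The reverse primer's reverse complement is CATGGTTTCT, which matches the template at positions 109–118.
The product is the template from position 70 through 118 (49 bp).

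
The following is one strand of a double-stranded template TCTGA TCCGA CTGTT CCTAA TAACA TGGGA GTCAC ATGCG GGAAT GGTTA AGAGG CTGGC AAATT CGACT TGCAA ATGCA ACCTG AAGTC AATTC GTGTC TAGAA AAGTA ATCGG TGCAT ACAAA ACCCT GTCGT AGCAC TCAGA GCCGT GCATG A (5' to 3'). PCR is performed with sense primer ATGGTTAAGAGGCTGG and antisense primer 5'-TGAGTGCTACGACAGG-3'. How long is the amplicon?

100 bp

Forward primer ATGGTTAAGAGGCTGG is found on the top strand at positions 44–59.
The reverse primer's reverse complement is CCTGTCGTAGCACTCA, which matches the template at positions 128–143.
Product length = (reverse-primer end) − (forward-primer start) + 1 = 143 − 44 + 1 = 100 bp.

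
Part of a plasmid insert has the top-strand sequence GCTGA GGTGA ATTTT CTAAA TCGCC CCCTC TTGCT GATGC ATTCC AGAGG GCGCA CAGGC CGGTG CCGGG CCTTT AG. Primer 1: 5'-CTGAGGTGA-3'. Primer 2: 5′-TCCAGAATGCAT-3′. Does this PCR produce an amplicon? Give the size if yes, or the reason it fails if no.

Primer 2 (TCCAGAATGCAT) does not match the top strand, and its reverse complement ATGCATTCTGGA does not match either.
With no annealing site for primer 2, no amplification occurs.

No product — primer 2 has no binding site in the template.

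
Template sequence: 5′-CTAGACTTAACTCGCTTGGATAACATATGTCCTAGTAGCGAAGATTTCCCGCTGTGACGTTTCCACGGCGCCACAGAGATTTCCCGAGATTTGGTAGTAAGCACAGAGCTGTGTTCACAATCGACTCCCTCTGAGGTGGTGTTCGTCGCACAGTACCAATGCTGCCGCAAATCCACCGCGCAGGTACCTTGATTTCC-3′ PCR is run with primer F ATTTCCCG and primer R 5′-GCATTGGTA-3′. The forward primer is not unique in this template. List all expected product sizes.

119 bp, 84 bp

The forward primer ATTTCCCG matches the top strand at positions 44–51, 79–86.
The reverse primer's reverse complement is TACCAATGC, matching at positions 154–162.
Each forward site pairs with the reverse site to give a product ending at position 162: sizes 119, 84 bp.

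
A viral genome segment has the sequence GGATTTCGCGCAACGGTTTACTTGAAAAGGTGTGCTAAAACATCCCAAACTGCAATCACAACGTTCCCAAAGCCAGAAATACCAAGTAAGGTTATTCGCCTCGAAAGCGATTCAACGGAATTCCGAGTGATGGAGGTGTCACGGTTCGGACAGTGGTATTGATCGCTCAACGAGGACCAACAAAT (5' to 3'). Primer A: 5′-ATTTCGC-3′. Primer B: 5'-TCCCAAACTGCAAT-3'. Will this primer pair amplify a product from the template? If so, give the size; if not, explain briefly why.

No product — both primers anneal to the same strand and extend in the same direction.

Primer A (ATTTCGC) matches the top strand at positions 3–9 (3' end points downstream).
Primer B (TCCCAAACTGCAAT) also matches the top strand directly, at positions 43–56 — its reverse complement ATTGCAGTTTGGGA is not present.
Both primers anneal to the bottom strand with 3' ends pointing the same way, so neither can prime synthesis back toward the other.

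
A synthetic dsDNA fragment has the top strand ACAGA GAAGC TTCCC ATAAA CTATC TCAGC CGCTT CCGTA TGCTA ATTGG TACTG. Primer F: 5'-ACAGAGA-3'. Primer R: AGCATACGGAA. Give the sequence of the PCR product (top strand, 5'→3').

5'-ACAGAGAAGCTTCCCATAAACTATCTCAGCCGCTTCCGTATGCT-3'

Scanning the template, ACAGAGA occurs at positions 1–7; this primer anneals to the bottom strand there with its 3' end pointing downstream.
Reverse complement of the reverse primer: TTCCGTATGCT. This occurs on the top strand at positions 34–44.
The product is the template from position 1 through 44 (44 bp).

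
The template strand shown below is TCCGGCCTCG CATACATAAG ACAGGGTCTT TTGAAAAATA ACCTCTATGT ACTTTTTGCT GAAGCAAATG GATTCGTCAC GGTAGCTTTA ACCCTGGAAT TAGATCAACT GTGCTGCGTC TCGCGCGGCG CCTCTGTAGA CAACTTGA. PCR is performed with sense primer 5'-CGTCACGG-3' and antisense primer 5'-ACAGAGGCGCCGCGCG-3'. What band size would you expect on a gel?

Forward primer CGTCACGG is found on the top strand at positions 75–82.
Taking the reverse complement of ACAGAGGCGCCGCGCG gives CGCGCGGCGCCTCTGT, found at positions 122–137 on the template; the primer anneals here to the top strand with its 3' end pointing upstream.
Product length = (reverse-primer end) − (forward-primer start) + 1 = 137 − 75 + 1 = 63 bp.

63 bp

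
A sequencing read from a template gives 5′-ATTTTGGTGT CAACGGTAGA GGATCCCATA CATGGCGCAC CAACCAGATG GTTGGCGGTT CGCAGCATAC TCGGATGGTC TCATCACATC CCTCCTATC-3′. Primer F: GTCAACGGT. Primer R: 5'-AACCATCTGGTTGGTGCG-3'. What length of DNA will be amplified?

45 bp

The forward primer matches the template at positions 9–17.
The reverse primer's reverse complement is CGCACCAACCAGATGGTT, which matches the template at positions 36–53.
The product runs from position 9 to position 53, so its length is 53 − 9 + 1 = 45 bp.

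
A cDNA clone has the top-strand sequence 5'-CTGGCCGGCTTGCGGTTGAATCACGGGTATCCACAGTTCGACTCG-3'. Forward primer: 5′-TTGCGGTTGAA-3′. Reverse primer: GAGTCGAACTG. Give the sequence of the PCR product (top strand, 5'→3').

5'-TTGCGGTTGAATCACGGGTATCCACAGTTCGACTC-3'

The forward primer matches the template at positions 10–20.
The reverse primer's reverse complement is CAGTTCGACTC, which matches the template at positions 34–44.
The product is the template from position 10 through 44 (35 bp).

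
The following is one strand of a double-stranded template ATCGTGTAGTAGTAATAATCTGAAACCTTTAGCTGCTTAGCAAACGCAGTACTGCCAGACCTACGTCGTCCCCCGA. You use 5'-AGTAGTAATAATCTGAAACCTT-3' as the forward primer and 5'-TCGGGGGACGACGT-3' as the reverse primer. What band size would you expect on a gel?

69 bp

The forward primer matches the template at positions 8–29.
Reverse complement of the reverse primer: ACGTCGTCCCCCGA. This occurs on the top strand at positions 63–76.
Amplicon spans positions 8–76: 69 bp.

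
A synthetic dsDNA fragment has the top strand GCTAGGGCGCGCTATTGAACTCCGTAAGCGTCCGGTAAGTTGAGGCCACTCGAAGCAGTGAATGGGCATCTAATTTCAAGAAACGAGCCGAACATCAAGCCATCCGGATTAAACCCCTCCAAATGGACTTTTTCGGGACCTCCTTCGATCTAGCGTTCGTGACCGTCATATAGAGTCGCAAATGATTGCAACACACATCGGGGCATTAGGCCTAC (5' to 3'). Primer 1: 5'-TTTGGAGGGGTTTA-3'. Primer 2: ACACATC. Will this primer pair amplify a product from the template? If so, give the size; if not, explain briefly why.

No product — the primers' 3' ends point away from each other.

Primer 1 (TTTGGAGGGGTTTA) has reverse complement TAAACCCCTCCAAA, which matches the top strand at positions 110–123; primer 1 anneals to the top strand there with its 3' end pointing upstream toward position 110.
Primer 2 (ACACATC) matches the top strand directly at positions 193–199; it anneals to the bottom strand with its 3' end pointing downstream toward position 199.
The 3' ends diverge (primer 1 extends toward position 1, primer 2 toward position 215), so the primers never converge on a shared product.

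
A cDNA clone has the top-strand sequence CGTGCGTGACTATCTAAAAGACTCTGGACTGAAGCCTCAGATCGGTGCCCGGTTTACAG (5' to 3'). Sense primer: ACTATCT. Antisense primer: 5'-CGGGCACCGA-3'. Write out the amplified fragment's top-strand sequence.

Forward primer ACTATCT is found on the top strand at positions 9–15.
Reverse complement of the reverse primer: TCGGTGCCCG. This occurs on the top strand at positions 42–51.
The product is the template from position 9 through 51 (43 bp).

5'-ACTATCTAAAAGACTCTGGACTGAAGCCTCAGATCGGTGCCCG-3'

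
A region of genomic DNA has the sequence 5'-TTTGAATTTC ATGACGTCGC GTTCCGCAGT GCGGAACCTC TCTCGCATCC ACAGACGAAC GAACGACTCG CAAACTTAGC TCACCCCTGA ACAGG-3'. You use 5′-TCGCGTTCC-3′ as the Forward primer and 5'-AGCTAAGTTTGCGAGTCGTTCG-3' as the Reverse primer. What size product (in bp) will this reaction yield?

The forward primer matches the template at positions 17–25.
Reverse complement of the reverse primer: CGAACGACTCGCAAACTTAGCT. This occurs on the top strand at positions 60–81.
Product length = (reverse-primer end) − (forward-primer start) + 1 = 81 − 17 + 1 = 65 bp.

65 bp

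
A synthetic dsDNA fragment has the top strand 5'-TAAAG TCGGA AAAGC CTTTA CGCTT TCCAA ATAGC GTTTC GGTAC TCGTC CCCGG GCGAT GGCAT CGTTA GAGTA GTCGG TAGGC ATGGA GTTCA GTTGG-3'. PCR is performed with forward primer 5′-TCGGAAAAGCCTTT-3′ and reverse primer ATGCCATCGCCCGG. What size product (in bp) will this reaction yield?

60 bp

Scanning the template, TCGGAAAAGCCTTT occurs at positions 6–19; this primer anneals to the bottom strand there with its 3' end pointing downstream.
The reverse primer's reverse complement is CCGGGCGATGGCAT, which matches the template at positions 52–65.
The product runs from position 6 to position 65, so its length is 65 − 6 + 1 = 60 bp.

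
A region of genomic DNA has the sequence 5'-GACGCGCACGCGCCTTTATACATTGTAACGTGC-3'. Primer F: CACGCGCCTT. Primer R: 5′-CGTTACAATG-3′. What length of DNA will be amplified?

24 bp

Forward primer CACGCGCCTT is found on the top strand at positions 7–16.
The reverse primer's reverse complement is CATTGTAACG, which matches the template at positions 21–30.
Product length = (reverse-primer end) − (forward-primer start) + 1 = 30 − 7 + 1 = 24 bp.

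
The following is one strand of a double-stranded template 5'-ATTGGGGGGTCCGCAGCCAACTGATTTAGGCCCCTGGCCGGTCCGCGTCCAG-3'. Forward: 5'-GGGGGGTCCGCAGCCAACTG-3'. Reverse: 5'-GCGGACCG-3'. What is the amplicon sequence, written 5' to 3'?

The forward primer matches the template at positions 4–23.
Taking the reverse complement of GCGGACCG gives CGGTCCGC, found at positions 39–46 on the template; the primer anneals here to the top strand with its 3' end pointing upstream.
The product is the template from position 4 through 46 (43 bp).

5'-GGGGGGTCCGCAGCCAACTGATTTAGGCCCCTGGCCGGTCCGC-3'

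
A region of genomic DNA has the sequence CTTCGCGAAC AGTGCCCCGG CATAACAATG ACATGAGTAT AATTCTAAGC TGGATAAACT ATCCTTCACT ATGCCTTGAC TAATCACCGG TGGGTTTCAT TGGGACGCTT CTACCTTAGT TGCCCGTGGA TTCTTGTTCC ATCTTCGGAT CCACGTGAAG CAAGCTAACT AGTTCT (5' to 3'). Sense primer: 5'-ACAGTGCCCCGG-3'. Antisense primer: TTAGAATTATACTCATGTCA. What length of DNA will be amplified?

Forward primer ACAGTGCCCCGG is found on the top strand at positions 9–20.
The reverse primer's reverse complement is TGACATGAGTATAATTCTAA, which matches the template at positions 29–48.
The product runs from position 9 to position 48, so its length is 48 − 9 + 1 = 40 bp.

40 bp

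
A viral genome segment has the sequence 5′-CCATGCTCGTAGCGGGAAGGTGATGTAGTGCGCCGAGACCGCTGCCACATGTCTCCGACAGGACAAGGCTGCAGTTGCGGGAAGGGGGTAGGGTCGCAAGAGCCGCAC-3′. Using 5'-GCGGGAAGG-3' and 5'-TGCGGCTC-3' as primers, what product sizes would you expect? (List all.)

The forward primer GCGGGAAGG matches the top strand at positions 12–20, 77–85.
The reverse primer's reverse complement is GAGCCGCA, matching at positions 100–107.
Each forward site pairs with the reverse site to give a product ending at position 107: sizes 96, 31 bp.

96 bp, 31 bp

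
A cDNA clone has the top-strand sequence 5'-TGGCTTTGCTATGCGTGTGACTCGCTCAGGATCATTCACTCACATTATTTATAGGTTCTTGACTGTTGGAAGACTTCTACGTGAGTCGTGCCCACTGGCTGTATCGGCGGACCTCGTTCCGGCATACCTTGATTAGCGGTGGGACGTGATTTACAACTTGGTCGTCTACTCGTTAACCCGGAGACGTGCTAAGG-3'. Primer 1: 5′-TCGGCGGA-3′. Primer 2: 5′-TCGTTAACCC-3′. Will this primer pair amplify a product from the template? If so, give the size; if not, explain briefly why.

No product — both primers anneal to the same strand and extend in the same direction.

Primer 1 (TCGGCGGA) matches the top strand at positions 104–111 (3' end points downstream).
Primer 2 (TCGTTAACCC) also matches the top strand directly, at positions 170–179 — its reverse complement GGGTTAACGA is not present.
Both primers anneal to the bottom strand with 3' ends pointing the same way, so neither can prime synthesis back toward the other.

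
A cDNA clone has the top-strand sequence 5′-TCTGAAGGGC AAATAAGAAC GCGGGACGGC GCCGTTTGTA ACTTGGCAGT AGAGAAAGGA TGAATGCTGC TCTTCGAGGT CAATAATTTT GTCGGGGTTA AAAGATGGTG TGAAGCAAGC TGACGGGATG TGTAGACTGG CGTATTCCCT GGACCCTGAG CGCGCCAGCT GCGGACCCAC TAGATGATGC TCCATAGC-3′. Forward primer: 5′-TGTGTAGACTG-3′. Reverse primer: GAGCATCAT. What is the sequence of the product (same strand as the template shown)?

Forward primer TGTGTAGACTG is found on the top strand at positions 129–139.
The reverse primer's reverse complement is ATGATGCTC, which matches the template at positions 184–192.
The product is the template from position 129 through 192 (64 bp).

5'-TGTGTAGACTGGCGTATTCCCTGGACCCTGAGCGCGCCAGCTGCGGACCCACTAGATGATGCTC-3'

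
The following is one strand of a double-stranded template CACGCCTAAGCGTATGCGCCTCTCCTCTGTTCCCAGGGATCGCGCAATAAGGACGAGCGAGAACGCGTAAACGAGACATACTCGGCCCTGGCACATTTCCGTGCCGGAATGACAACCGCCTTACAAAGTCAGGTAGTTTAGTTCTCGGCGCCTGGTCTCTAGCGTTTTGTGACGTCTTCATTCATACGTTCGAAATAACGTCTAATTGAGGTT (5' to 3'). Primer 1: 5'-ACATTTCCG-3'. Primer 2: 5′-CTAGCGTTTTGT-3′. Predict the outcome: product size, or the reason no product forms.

No product — both primers anneal to the same strand and extend in the same direction.

Primer 1 (ACATTTCCG) matches the top strand at positions 93–101 (3' end points downstream).
Primer 2 (CTAGCGTTTTGT) also matches the top strand directly, at positions 159–170 — its reverse complement ACAAAACGCTAG is not present.
Both primers anneal to the bottom strand with 3' ends pointing the same way, so neither can prime synthesis back toward the other.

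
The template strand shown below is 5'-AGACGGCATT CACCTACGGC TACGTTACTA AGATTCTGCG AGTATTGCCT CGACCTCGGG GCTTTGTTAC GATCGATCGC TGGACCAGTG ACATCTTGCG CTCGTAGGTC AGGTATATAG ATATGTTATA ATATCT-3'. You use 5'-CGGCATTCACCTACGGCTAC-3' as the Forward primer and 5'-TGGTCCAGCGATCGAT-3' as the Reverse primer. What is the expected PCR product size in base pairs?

84 bp

Forward primer CGGCATTCACCTACGGCTAC is found on the top strand at positions 4–23.
The reverse primer's reverse complement is ATCGATCGCTGGACCA, which matches the template at positions 72–87.
The product runs from position 4 to position 87, so its length is 87 − 4 + 1 = 84 bp.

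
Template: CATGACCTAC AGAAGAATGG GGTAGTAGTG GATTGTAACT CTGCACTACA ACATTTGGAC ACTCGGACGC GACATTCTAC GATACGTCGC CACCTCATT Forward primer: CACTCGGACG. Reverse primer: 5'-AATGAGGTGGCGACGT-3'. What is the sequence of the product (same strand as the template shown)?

The forward primer matches the template at positions 60–69.
Reverse complement of the reverse primer: ACGTCGCCACCTCATT. This occurs on the top strand at positions 84–99.
The product is the template from position 60 through 99 (40 bp).

5'-CACTCGGACGCGACATTCTACGATACGTCGCCACCTCATT-3'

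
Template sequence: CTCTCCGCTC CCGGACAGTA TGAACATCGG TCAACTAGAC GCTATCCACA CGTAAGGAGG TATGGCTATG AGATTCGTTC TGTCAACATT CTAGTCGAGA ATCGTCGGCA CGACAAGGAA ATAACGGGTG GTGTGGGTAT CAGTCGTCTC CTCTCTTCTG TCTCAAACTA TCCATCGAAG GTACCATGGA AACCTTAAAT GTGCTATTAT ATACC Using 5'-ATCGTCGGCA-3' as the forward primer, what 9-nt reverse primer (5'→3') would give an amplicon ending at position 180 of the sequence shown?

5'-CTTCGATGG-3'

The forward primer binds at positions 101–110; the product's 3' end on the top strand is position 180.
The reverse primer anneals to the top strand over positions 172–180, i.e. to CCATCGAAG.
Its sequence written 5'→3' is the reverse complement: CTTCGATGG.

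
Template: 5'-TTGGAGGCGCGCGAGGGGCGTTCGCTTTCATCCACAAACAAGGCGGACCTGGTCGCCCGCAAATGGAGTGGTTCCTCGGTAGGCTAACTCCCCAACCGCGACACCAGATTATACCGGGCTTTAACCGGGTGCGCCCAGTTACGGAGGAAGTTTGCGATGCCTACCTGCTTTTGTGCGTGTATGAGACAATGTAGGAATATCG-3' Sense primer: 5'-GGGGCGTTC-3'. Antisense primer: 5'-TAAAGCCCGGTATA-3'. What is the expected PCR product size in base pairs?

Forward primer GGGGCGTTC is found on the top strand at positions 15–23.
The reverse primer's reverse complement is TATACCGGGCTTTA, which matches the template at positions 110–123.
Product length = (reverse-primer end) − (forward-primer start) + 1 = 123 − 15 + 1 = 109 bp.

109 bp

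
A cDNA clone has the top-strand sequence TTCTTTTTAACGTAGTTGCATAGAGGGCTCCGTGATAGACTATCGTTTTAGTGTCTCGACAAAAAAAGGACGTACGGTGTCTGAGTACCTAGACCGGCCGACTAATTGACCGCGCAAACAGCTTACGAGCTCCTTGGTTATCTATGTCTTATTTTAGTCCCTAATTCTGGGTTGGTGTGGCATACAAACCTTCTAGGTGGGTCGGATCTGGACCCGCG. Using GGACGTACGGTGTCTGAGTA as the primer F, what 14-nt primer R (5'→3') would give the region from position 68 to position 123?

5'-AGCTGTTTGCGCGG-3'

The product's 3' end on the top strand is position 123.
The reverse primer anneals to the top strand over positions 110–123, i.e. to CCGCGCAAACAGCT.
Its sequence written 5'→3' is the reverse complement: AGCTGTTTGCGCGG.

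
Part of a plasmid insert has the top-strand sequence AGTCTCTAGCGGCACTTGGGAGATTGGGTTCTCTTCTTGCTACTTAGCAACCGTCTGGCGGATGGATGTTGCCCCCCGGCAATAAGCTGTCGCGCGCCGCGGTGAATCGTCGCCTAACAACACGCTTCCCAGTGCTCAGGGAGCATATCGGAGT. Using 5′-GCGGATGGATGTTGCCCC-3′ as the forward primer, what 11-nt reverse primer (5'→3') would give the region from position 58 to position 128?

The product's 3' end on the top strand is position 128.
The reverse primer anneals to the top strand over positions 118–128, i.e. to CAACACGCTTC.
Its sequence written 5'→3' is the reverse complement: GAAGCGTGTTG.

5'-GAAGCGTGTTG-3'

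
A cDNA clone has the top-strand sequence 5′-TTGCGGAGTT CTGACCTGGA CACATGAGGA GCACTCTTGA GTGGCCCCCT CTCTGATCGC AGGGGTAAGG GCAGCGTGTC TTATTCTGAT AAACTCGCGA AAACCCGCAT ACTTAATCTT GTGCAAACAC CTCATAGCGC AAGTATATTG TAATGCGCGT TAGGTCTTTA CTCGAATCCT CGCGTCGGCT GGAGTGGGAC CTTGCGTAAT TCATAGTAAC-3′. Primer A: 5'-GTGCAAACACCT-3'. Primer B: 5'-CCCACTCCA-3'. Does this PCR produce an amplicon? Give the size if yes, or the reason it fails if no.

Yes — a 78 bp product.

Primer A (GTGCAAACACCT) matches the top strand at positions 121–132; it acts as a forward primer.
Primer B's reverse complement is TGGAGTGGG, matching the top strand at positions 190–198; it acts as a reverse primer.
The 3' ends face each other across positions 121–198, giving a 78 bp product.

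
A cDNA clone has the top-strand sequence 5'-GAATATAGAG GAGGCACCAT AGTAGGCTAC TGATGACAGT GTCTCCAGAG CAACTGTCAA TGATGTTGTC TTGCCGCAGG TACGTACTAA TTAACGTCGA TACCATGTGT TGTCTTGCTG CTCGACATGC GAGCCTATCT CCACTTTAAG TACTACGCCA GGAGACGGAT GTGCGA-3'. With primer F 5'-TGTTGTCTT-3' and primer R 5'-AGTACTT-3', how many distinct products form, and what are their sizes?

Two products: 91 bp, 47 bp

The forward primer TGTTGTCTT matches the top strand at positions 64–72, 108–116.
The reverse primer's reverse complement is AAGTACT, matching at positions 148–154.
Each forward site pairs with the reverse site to give a product ending at position 154: sizes 91, 47 bp.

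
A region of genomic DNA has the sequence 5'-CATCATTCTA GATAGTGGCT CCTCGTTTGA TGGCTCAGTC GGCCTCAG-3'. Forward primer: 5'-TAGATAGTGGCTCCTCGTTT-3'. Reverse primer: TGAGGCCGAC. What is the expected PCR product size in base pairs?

The forward primer matches the template at positions 9–28.
The reverse primer's reverse complement is GTCGGCCTCA, which matches the template at positions 38–47.
The product runs from position 9 to position 47, so its length is 47 − 9 + 1 = 39 bp.

39 bp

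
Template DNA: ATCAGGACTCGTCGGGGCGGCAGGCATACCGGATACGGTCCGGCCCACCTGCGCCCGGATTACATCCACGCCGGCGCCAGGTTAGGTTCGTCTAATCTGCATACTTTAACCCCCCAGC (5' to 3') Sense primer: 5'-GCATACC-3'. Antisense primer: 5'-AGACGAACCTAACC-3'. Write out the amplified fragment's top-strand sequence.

5'-GCATACCGGATACGGTCCGGCCCACCTGCGCCCGGATTACATCCACGCCGGCGCCAGGTTAGGTTCGTCT-3'

The forward primer matches the template at positions 24–30.
Reverse complement of the reverse primer: GGTTAGGTTCGTCT. This occurs on the top strand at positions 80–93.
The product is the template from position 24 through 93 (70 bp).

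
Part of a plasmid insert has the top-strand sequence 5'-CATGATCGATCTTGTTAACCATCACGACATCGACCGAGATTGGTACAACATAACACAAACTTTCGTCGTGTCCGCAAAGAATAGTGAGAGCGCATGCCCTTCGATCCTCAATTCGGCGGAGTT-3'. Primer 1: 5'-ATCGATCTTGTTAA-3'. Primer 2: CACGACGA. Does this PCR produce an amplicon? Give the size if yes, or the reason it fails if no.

Primer 1 (ATCGATCTTGTTAA) matches the top strand at positions 5–18; it acts as a forward primer.
Primer 2's reverse complement is TCGTCGTG, matching the top strand at positions 63–70; it acts as a reverse primer.
The 3' ends face each other across positions 5–70, giving a 66 bp product.

Yes — a 66 bp product.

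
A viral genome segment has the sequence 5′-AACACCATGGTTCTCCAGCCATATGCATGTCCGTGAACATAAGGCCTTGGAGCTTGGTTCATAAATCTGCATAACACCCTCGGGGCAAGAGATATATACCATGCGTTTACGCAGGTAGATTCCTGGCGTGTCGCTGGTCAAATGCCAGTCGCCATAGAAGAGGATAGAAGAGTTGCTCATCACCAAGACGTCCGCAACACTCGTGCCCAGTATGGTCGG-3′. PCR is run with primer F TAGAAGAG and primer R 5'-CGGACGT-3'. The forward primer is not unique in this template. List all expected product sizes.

40 bp, 30 bp

The forward primer TAGAAGAG matches the top strand at positions 155–162, 165–172.
The reverse primer's reverse complement is ACGTCCG, matching at positions 188–194.
Each forward site pairs with the reverse site to give a product ending at position 194: sizes 40, 30 bp.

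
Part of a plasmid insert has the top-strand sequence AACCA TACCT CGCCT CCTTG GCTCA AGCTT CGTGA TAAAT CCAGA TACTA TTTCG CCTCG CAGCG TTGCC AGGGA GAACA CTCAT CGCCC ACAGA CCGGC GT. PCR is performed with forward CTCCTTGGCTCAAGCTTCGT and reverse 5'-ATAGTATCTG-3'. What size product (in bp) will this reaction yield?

The forward primer matches the template at positions 14–33.
The reverse primer's reverse complement is CAGATACTAT, which matches the template at positions 42–51.
Amplicon spans positions 14–51: 38 bp.

38 bp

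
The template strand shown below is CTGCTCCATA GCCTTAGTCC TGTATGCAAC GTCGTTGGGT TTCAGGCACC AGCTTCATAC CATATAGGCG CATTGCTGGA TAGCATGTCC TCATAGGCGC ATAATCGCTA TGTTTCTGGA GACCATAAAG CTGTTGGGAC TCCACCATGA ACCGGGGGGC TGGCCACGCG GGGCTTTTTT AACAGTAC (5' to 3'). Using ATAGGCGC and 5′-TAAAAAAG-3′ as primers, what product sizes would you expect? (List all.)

The forward primer ATAGGCGC matches the top strand at positions 64–71, 93–100.
The reverse primer's reverse complement is CTTTTTTA, matching at positions 174–181.
Each forward site pairs with the reverse site to give a product ending at position 181: sizes 118, 89 bp.

118 bp, 89 bp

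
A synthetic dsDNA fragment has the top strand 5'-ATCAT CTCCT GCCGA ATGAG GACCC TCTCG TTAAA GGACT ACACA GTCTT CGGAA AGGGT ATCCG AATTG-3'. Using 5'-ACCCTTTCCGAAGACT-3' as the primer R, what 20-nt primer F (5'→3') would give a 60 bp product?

The reverse primer's reverse complement AGTCTTCGGAAAGGGT matches the template at positions 45–60, so the product ends at position 60.
A 60 bp product then starts at position 60 − 60 + 1 = 1.
The forward primer is identical to the top strand there: ATCATCTCCTGCCGAATGAG.

5'-ATCATCTCCTGCCGAATGAG-3'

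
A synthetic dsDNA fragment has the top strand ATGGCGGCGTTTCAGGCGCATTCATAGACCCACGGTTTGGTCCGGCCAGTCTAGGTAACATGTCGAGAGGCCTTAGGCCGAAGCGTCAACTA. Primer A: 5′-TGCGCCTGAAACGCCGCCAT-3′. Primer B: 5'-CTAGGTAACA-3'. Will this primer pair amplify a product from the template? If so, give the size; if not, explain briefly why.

No product — the primers' 3' ends point away from each other.

Primer A (TGCGCCTGAAACGCCGCCAT) has reverse complement ATGGCGGCGTTTCAGGCGCA, which matches the top strand at positions 1–20; primer A anneals to the top strand there with its 3' end pointing upstream toward position 1.
Primer B (CTAGGTAACA) matches the top strand directly at positions 51–60; it anneals to the bottom strand with its 3' end pointing downstream toward position 60.
The 3' ends diverge (primer A extends toward position 1, primer B toward position 92), so the primers never converge on a shared product.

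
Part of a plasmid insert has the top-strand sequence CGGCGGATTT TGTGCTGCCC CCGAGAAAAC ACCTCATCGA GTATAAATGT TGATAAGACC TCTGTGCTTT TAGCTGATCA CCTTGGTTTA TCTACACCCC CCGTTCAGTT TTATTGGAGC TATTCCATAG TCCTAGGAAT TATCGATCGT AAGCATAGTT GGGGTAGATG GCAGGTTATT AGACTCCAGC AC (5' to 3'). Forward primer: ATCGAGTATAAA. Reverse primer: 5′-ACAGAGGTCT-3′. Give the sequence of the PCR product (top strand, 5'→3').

The forward primer matches the template at positions 36–47.
Reverse complement of the reverse primer: AGACCTCTGT. This occurs on the top strand at positions 56–65.
The product is the template from position 36 through 65 (30 bp).

5'-ATCGAGTATAAATGTTGATAAGACCTCTGT-3'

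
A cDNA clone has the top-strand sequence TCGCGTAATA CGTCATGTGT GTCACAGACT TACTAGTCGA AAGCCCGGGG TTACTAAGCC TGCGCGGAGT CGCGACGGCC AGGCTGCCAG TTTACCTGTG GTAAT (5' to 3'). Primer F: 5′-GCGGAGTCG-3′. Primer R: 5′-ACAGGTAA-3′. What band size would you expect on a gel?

Forward primer GCGGAGTCG is found on the top strand at positions 64–72.
The reverse primer's reverse complement is TTACCTGT, which matches the template at positions 92–99.
The product runs from position 64 to position 99, so its length is 99 − 64 + 1 = 36 bp.

36 bp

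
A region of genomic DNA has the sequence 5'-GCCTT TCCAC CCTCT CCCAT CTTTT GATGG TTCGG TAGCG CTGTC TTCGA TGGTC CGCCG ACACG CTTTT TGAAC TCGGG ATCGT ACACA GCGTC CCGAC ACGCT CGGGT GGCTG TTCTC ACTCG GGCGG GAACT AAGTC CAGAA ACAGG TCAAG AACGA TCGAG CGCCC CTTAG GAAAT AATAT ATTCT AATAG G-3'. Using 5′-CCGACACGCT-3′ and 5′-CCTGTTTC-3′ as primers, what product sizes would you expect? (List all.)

The forward primer CCGACACGCT matches the top strand at positions 58–67, 96–105.
The reverse primer's reverse complement is GAAACAGG, matching at positions 143–150.
Each forward site pairs with the reverse site to give a product ending at position 150: sizes 93, 55 bp.

93 bp, 55 bp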